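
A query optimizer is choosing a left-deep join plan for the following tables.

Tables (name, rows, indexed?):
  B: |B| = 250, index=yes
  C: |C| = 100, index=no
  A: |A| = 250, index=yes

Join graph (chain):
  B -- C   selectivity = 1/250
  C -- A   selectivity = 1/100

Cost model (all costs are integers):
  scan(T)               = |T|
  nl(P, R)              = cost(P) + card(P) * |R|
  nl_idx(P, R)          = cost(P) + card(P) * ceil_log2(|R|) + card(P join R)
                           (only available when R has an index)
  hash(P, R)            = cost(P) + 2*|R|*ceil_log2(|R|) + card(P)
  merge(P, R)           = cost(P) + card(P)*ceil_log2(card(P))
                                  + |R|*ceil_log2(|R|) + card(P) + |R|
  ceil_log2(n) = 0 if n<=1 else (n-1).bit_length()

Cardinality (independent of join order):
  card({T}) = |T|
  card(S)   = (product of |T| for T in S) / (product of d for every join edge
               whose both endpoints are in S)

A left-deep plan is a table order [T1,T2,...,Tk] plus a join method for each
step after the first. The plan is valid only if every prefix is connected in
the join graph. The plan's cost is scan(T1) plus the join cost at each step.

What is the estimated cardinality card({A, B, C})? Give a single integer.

250

Tables in S: A(250), B(250), C(100)
Edges inside S: B-C(d=250), C-A(d=100)
numerator = 250 * 250 * 100 = 6250000
denominator = 250 * 100 = 25000
card(S) = 6250000 / 25000 = 250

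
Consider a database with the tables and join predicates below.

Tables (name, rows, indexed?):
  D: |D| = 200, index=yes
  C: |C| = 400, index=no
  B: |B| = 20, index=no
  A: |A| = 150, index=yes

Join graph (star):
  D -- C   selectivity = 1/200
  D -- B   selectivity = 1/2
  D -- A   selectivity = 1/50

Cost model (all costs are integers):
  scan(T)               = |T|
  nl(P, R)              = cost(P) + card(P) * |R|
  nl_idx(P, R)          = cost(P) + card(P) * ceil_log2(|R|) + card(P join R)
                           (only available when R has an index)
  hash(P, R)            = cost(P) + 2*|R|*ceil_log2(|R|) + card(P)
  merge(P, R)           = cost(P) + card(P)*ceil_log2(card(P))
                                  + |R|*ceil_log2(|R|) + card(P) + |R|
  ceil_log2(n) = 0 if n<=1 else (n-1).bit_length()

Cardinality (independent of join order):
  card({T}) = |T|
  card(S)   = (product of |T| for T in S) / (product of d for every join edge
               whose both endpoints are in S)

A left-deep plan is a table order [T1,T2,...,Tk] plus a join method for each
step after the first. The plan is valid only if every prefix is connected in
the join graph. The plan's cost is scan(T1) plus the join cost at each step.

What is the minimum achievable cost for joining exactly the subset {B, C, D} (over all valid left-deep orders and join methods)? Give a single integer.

Selinger DP over subsets of {B,C,D}:
  {D}: scan cost=200, card=200
  {C}: scan cost=400, card=400
  {B}: scan cost=20, card=20
  {CD}: card=400; try (D,hash)→4000, (D,nl_idx)→4000, (C,merge)→6000, (D,merge)→6200, (C,hash)→7600, (C,nl)→80200 …(+1); best=4000 via (D,hash)
  {BD}: card=2000; try (B,hash)→600, (D,merge)→1940, (B,merge)→2120, (D,nl_idx)→2180, (D,hash)→3240, (D,nl)→4020 …(+1); best=600 via (B,hash)
  {BCD}: card=4000; try (B,hash)→4600, (B,merge)→8120, (C,hash)→9800, (B,nl)→12000, (C,merge)→28600, (C,nl)→800600; best=4600 via (B,hash)

4600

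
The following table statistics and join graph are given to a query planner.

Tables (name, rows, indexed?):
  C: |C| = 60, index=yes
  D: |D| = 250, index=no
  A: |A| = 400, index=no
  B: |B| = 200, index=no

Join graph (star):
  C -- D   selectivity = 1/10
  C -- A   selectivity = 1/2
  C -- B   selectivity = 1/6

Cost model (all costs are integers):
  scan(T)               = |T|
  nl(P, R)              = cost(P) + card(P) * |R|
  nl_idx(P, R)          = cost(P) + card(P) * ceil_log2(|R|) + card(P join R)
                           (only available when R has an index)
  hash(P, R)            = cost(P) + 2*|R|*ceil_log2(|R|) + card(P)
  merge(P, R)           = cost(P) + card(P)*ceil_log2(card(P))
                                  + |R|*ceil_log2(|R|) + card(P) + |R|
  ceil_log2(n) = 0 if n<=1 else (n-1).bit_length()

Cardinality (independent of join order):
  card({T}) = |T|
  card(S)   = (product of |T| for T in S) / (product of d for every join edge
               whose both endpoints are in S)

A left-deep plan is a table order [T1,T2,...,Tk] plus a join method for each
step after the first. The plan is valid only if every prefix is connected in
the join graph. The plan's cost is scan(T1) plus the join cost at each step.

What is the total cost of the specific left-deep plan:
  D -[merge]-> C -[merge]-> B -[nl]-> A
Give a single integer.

step 1: scan D: cost=250, card=250
step 2: join C via merge
    card(P join C) = 250*60/(10) = 1500
    cost = 250 + 250*8 + 60*6 + 250 + 60 = 2920
step 3: join B via merge
    card(P join B) = 1500*200/(6) = 50000
    cost = 2920 + 1500*11 + 200*8 + 1500 + 200 = 22720
step 4: join A via nl
    card(P join A) = 50000*400/(2) = 10000000
    cost = 22720 + 50000*400 = 20022720

20022720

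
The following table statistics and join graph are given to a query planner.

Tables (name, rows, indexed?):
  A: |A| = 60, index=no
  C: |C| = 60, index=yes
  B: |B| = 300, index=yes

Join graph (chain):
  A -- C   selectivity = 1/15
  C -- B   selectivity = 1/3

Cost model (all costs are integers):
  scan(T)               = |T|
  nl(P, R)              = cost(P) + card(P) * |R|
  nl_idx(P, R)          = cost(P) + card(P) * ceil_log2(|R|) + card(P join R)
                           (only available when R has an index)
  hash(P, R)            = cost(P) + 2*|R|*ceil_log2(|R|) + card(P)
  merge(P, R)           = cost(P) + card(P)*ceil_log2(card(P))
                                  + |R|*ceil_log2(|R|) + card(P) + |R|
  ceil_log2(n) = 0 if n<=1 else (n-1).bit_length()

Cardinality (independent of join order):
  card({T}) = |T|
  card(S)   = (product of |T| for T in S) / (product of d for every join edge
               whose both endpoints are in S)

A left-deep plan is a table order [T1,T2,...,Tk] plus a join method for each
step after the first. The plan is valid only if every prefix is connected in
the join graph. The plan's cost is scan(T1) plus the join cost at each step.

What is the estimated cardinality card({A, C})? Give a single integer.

240

Tables in S: A(60), C(60)
Edges inside S: A-C(d=15)
numerator = 60 * 60 = 3600
denominator = 15 = 15
card(S) = 3600 / 15 = 240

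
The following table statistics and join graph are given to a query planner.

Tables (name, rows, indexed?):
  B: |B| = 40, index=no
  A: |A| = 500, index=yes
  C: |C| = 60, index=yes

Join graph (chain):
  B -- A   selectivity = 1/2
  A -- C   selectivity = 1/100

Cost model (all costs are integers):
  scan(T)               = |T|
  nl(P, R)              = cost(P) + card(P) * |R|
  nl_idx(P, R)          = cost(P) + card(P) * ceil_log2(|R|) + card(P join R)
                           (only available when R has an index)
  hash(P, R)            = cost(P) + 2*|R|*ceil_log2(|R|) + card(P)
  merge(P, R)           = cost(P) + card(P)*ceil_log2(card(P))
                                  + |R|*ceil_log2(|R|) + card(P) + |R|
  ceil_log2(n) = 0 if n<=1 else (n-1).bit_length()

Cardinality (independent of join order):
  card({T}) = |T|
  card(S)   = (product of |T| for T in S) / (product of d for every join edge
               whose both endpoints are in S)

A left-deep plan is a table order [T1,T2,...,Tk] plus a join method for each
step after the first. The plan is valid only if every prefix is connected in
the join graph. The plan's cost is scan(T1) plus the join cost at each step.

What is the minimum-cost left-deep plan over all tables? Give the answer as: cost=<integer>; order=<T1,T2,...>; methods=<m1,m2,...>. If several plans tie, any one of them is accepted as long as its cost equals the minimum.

cost=1680; order=C,A,B; methods=nl_idx,hash

Selinger DP (subsets sized 1..n):
  {B}: scan cost=40, card=40
  {A}: scan cost=500, card=500
  {C}: scan cost=60, card=60
  {AB}: card=10000; try (B,hash)→1480, (A,merge)→5320, (B,merge)→5780, (A,hash)→9080, (A,nl_idx)→10400, (A,nl)→20040 …(+1); best=1480 via (B,hash)
  {AC}: card=300; try (A,nl_idx)→900, (C,hash)→1720, (C,nl_idx)→3800, (A,merge)→5480, (C,merge)→5920, (A,hash)→9120 …(+2); best=900 via (A,nl_idx)
  {ABC}: card=6000; try (B,hash)→1680, (B,merge)→4180, (C,hash)→12200, (B,nl)→12900, (C,nl_idx)→67480, (C,merge)→151900 …(+1); best=1680 via (B,hash)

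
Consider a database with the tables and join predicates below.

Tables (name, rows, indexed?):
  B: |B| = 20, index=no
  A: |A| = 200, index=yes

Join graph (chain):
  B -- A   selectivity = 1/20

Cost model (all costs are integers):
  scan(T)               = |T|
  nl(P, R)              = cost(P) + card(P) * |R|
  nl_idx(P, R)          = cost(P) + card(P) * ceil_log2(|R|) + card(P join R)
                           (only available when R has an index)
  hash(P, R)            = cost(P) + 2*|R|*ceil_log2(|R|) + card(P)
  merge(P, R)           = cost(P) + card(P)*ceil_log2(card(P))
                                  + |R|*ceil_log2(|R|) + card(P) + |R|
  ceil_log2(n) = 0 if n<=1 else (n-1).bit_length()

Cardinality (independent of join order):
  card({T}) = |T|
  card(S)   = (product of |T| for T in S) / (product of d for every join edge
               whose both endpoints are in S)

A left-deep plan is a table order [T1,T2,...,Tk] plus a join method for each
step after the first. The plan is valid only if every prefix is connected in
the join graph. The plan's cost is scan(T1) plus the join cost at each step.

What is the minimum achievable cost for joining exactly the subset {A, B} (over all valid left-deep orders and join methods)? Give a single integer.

380

Selinger DP over subsets of {A,B}:
  {B}: scan cost=20, card=20
  {A}: scan cost=200, card=200
  {AB}: card=200; try (A,nl_idx)→380, (B,hash)→600, (A,merge)→1940, (B,merge)→2120, (A,hash)→3240, (A,nl)→4020 …(+1); best=380 via (A,nl_idx)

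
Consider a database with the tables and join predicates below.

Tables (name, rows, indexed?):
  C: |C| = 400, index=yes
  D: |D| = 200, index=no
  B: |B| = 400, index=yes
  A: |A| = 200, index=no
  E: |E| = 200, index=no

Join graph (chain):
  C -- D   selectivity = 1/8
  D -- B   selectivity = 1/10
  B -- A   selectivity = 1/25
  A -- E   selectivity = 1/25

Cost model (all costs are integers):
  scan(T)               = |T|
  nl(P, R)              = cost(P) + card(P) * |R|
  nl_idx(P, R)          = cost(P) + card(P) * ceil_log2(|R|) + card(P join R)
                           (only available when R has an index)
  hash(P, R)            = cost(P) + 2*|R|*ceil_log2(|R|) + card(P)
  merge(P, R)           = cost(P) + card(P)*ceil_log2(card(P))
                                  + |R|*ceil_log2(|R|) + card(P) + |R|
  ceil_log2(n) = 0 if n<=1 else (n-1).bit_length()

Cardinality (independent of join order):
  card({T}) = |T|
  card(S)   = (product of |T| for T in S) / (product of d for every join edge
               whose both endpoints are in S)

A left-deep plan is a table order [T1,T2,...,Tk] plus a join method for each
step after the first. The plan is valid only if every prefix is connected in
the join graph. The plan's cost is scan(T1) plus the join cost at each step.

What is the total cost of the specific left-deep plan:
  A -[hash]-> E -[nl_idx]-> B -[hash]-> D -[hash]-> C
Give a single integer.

591600

step 1: scan A: cost=200, card=200
step 2: join E via hash
    card(P join E) = 200*200/(25) = 1600
    cost = 200 + 2*200*8 + 200 = 3600
step 3: join B via nl_idx
    card(P join B) = 1600*400/(25) = 25600
    cost = 3600 + 1600*9 + 25600 = 43600
step 4: join D via hash
    card(P join D) = 25600*200/(10) = 512000
    cost = 43600 + 2*200*8 + 25600 = 72400
step 5: join C via hash
    card(P join C) = 512000*400/(8) = 25600000
    cost = 72400 + 2*400*9 + 512000 = 591600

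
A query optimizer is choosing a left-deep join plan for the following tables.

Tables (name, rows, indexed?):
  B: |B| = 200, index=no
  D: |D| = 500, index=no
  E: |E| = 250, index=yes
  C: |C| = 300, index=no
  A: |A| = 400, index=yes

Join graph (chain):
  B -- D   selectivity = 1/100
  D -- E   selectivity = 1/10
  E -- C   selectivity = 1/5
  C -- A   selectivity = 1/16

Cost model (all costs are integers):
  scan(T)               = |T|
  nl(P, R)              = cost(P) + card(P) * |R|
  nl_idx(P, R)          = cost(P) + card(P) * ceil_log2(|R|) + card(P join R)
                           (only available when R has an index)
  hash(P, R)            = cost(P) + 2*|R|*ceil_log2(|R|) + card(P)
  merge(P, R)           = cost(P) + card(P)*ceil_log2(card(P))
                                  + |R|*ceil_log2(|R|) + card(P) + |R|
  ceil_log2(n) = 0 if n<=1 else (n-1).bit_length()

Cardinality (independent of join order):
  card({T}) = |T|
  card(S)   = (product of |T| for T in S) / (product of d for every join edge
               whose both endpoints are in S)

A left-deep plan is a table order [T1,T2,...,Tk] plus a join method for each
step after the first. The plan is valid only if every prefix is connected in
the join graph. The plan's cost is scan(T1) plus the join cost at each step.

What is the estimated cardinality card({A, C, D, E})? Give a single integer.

Tables in S: A(400), C(300), D(500), E(250)
Edges inside S: D-E(d=10), E-C(d=5), C-A(d=16)
numerator = 400 * 300 * 500 * 250 = 15000000000
denominator = 10 * 5 * 16 = 800
card(S) = 15000000000 / 800 = 18750000

18750000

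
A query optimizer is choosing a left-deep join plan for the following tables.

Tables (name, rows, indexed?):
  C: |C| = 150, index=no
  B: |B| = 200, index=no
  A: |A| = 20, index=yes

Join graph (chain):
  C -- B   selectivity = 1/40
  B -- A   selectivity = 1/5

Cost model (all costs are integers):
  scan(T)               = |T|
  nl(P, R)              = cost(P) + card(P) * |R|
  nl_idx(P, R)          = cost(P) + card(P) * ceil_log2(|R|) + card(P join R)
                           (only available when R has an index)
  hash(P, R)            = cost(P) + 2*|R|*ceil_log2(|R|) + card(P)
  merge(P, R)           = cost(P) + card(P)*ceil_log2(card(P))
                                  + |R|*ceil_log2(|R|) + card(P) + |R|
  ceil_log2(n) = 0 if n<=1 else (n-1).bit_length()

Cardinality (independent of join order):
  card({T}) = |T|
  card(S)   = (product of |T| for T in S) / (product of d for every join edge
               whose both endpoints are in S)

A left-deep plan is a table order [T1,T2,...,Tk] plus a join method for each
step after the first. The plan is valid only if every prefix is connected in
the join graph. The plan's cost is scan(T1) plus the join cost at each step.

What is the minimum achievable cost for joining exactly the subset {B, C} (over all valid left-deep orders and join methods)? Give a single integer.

2800

Selinger DP over subsets of {B,C}:
  {C}: scan cost=150, card=150
  {B}: scan cost=200, card=200
  {BC}: card=750; try (C,hash)→2800, (B,merge)→3300, (C,merge)→3350, (B,hash)→3500, (B,nl)→30150, (C,nl)→30200; best=2800 via (C,hash)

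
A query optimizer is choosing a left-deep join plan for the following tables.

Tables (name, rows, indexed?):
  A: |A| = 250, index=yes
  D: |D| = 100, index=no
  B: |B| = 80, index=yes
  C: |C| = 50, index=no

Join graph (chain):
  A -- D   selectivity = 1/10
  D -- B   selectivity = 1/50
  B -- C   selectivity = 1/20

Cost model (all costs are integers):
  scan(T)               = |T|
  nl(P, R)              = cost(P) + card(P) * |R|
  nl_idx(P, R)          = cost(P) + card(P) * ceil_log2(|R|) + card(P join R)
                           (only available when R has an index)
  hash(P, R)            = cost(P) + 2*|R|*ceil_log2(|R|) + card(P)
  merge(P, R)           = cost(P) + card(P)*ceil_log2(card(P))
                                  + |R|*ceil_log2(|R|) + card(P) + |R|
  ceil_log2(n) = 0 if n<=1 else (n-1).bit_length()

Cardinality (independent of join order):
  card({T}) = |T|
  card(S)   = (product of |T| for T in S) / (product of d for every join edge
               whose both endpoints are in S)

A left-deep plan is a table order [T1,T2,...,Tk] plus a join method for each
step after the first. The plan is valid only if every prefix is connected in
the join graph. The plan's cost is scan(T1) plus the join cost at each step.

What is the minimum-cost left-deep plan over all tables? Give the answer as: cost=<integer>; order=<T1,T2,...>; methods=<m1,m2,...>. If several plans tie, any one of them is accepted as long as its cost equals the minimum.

Selinger DP (subsets sized 1..n):
  {A}: scan cost=250, card=250
  {D}: scan cost=100, card=100
  {B}: scan cost=80, card=80
  {C}: scan cost=50, card=50
  {AD}: card=2500; try (D,hash)→1900, (A,merge)→3150, (D,merge)→3300, (A,nl_idx)→3400, (A,hash)→4200, (A,nl)→25100 …(+1); best=1900 via (D,hash)
  {BD}: card=160; try (B,nl_idx)→960, (B,hash)→1320, (D,merge)→1520, (B,merge)→1540, (D,hash)→1560, (D,nl)→8080 …(+1); best=960 via (B,nl_idx)
  {BC}: card=200; try (B,nl_idx)→600, (C,hash)→760, (B,merge)→1040, (C,merge)→1070, (B,hash)→1220, (B,nl)→4050 …(+1); best=600 via (B,nl_idx)
  {ABD}: card=4000; try (A,merge)→4650, (A,hash)→5120, (B,hash)→5520, (A,nl_idx)→6240, (B,nl_idx)→23400, (B,merge)→35040 …(+2); best=4650 via (A,merge)
  {BCD}: card=400; try (C,hash)→1720, (D,hash)→2200, (C,merge)→2750, (D,merge)→3200, (C,nl)→8960, (D,nl)→20600; best=1720 via (C,hash)
  {ABCD}: card=10000; try (A,hash)→6120, (A,merge)→7970, (C,hash)→9250, (A,nl_idx)→14920, (C,merge)→57000, (A,nl)→101720 …(+1); best=6120 via (A,hash)

cost=6120; order=D,B,C,A; methods=nl_idx,hash,hash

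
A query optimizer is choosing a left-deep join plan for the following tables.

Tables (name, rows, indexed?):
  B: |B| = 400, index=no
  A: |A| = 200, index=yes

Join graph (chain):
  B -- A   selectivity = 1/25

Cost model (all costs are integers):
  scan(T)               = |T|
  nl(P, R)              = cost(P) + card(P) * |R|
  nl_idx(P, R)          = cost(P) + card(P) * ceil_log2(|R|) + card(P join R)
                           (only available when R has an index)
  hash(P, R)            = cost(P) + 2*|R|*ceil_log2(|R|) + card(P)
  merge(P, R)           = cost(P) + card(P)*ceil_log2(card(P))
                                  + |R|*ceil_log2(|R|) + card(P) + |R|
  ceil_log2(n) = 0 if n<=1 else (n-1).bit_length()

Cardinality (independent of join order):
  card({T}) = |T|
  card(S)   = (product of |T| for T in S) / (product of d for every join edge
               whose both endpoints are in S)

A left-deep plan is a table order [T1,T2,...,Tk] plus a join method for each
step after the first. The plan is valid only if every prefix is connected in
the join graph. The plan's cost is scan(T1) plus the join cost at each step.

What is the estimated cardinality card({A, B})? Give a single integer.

Tables in S: A(200), B(400)
Edges inside S: B-A(d=25)
numerator = 200 * 400 = 80000
denominator = 25 = 25
card(S) = 80000 / 25 = 3200

3200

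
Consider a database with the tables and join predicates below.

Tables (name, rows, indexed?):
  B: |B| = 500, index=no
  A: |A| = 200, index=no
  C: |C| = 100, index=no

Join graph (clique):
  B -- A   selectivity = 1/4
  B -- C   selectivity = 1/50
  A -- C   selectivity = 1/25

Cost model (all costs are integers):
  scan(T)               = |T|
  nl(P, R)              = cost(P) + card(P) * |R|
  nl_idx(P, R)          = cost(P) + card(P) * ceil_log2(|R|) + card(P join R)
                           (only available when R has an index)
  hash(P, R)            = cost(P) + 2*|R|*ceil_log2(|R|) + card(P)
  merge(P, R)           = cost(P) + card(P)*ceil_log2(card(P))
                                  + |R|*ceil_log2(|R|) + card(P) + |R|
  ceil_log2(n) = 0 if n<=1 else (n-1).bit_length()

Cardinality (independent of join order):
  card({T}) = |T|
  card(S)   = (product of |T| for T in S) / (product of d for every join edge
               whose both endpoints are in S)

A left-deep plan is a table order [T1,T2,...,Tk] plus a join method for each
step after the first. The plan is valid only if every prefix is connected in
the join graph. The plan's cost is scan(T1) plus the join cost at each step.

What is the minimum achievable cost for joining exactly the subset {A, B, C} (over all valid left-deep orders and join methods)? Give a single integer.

Selinger DP over subsets of {A,B,C}:
  {B}: scan cost=500, card=500
  {A}: scan cost=200, card=200
  {C}: scan cost=100, card=100
  {AB}: card=25000; try (A,hash)→4200, (B,merge)→7000, (A,merge)→7300, (B,hash)→9400, (B,nl)→100200, (A,nl)→100500; best=4200 via (A,hash)
  {BC}: card=1000; try (C,hash)→2400, (B,merge)→5900, (C,merge)→6300, (B,hash)→9200, (B,nl)→50100, (C,nl)→50500; best=2400 via (C,hash)
  {AC}: card=800; try (C,hash)→1800, (A,merge)→2700, (C,merge)→2800, (A,hash)→3400, (A,nl)→20100, (C,nl)→20200; best=1800 via (C,hash)
  {ABC}: card=2000; try (A,hash)→6600, (B,hash)→11600, (A,merge)→15200, (B,merge)→15600, (C,hash)→30600, (A,nl)→202400 …(+3); best=6600 via (A,hash)

6600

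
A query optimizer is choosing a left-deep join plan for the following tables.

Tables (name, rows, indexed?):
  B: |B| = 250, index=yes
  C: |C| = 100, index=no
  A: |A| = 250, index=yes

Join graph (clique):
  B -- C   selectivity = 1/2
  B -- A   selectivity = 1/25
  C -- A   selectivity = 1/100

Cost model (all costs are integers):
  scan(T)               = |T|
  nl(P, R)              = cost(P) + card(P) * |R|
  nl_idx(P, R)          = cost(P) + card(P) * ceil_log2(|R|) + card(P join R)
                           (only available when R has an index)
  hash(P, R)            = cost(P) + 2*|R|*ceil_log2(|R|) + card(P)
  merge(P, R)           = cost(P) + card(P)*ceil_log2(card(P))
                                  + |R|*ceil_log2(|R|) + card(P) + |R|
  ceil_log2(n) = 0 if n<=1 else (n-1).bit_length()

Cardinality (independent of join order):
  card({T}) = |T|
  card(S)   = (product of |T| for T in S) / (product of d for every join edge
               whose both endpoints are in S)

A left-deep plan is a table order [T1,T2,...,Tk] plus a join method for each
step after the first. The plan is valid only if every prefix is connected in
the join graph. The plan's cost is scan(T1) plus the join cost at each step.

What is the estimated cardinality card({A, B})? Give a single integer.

2500

Tables in S: A(250), B(250)
Edges inside S: B-A(d=25)
numerator = 250 * 250 = 62500
denominator = 25 = 25
card(S) = 62500 / 25 = 2500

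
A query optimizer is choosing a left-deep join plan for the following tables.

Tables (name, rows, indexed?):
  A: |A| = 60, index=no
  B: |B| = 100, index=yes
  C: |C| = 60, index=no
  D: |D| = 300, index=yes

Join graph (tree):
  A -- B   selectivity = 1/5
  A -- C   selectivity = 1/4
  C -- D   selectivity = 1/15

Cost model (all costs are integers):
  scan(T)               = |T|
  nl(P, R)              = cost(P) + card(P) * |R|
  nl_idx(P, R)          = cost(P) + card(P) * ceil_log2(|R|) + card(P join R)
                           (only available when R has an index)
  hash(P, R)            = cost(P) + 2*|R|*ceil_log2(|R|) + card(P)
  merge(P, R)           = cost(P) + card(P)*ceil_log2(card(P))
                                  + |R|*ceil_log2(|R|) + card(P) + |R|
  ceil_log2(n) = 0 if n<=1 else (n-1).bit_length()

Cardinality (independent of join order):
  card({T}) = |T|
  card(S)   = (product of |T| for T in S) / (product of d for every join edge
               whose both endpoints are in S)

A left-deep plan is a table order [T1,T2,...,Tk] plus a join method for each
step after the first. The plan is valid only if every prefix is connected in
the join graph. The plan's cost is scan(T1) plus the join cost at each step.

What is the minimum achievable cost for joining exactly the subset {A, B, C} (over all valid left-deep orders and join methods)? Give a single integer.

2840

Selinger DP over subsets of {A,B,C}:
  {A}: scan cost=60, card=60
  {B}: scan cost=100, card=100
  {C}: scan cost=60, card=60
  {AB}: card=1200; try (A,hash)→920, (B,merge)→1280, (A,merge)→1320, (B,hash)→1520, (B,nl_idx)→1680, (B,nl)→6060 …(+1); best=920 via (A,hash)
  {AC}: card=900; try (C,hash)→840, (A,hash)→840, (C,merge)→900, (A,merge)→900, (C,nl)→3660, (A,nl)→3660; best=840 via (C,hash)
  {ABC}: card=18000; try (C,hash)→2840, (B,hash)→3140, (B,merge)→11540, (C,merge)→15740, (B,nl_idx)→25140, (C,nl)→72920 …(+1); best=2840 via (C,hash)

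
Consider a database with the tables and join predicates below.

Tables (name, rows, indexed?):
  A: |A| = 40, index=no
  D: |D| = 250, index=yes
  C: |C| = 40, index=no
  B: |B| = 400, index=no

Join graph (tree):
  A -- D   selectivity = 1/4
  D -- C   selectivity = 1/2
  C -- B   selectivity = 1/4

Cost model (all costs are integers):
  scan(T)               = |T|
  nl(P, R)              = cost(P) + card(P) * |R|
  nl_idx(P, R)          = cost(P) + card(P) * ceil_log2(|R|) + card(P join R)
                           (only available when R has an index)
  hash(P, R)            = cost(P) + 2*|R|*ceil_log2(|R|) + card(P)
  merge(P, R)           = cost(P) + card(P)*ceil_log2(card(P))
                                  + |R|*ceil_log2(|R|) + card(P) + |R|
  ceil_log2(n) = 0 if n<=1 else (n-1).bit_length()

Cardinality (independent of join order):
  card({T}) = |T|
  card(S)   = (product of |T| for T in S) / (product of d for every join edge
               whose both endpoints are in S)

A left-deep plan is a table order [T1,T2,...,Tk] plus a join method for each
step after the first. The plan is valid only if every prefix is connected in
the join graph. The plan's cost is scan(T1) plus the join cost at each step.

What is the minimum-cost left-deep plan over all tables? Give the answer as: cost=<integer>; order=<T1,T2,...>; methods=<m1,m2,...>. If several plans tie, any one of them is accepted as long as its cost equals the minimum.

cost=61160; order=D,A,C,B; methods=hash,hash,hash

Selinger DP (subsets sized 1..n):
  {A}: scan cost=40, card=40
  {D}: scan cost=250, card=250
  {C}: scan cost=40, card=40
  {B}: scan cost=400, card=400
  {AD}: card=2500; try (A,hash)→980, (D,merge)→2570, (A,merge)→2780, (D,nl_idx)→2860, (D,hash)→4080, (D,nl)→10040 …(+1); best=980 via (A,hash)
  {CD}: card=5000; try (C,hash)→980, (D,merge)→2570, (C,merge)→2780, (D,hash)→4080, (D,nl_idx)→5360, (D,nl)→10040 …(+1); best=980 via (C,hash)
  {BC}: card=4000; try (C,hash)→1280, (B,merge)→4320, (C,merge)→4680, (B,hash)→7280, (B,nl)→16040, (C,nl)→16400; best=1280 via (C,hash)
  {ACD}: card=50000; try (C,hash)→3960, (A,hash)→6460, (C,merge)→33760, (A,merge)→71260, (C,nl)→100980, (A,nl)→200980; best=3960 via (C,hash)
  {BCD}: card=500000; try (D,hash)→9280, (B,hash)→13180, (D,merge)→55530, (B,merge)→74980, (D,nl_idx)→533280, (D,nl)→1001280 …(+1); best=9280 via (D,hash)
  {ABCD}: card=5000000; try (B,hash)→61160, (A,hash)→509760, (B,merge)→857960, (A,merge)→10009560, (B,nl)→20003960, (A,nl)→20009280; best=61160 via (B,hash)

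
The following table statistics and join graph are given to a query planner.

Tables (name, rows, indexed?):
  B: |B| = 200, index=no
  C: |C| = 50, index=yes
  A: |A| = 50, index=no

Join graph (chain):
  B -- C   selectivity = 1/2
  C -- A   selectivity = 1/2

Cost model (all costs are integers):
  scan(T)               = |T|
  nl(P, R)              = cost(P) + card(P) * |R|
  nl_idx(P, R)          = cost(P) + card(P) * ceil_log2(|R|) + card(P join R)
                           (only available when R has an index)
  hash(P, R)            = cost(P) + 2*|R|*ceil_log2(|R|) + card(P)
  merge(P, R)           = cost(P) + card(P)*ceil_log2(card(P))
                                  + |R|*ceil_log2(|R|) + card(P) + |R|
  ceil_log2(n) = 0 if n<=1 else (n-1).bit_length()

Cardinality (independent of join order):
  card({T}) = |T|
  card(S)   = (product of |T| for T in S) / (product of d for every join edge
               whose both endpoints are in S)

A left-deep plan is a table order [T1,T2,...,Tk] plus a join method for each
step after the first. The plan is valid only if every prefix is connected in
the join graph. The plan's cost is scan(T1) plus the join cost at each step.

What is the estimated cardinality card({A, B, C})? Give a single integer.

125000

Tables in S: A(50), B(200), C(50)
Edges inside S: B-C(d=2), C-A(d=2)
numerator = 50 * 200 * 50 = 500000
denominator = 2 * 2 = 4
card(S) = 500000 / 4 = 125000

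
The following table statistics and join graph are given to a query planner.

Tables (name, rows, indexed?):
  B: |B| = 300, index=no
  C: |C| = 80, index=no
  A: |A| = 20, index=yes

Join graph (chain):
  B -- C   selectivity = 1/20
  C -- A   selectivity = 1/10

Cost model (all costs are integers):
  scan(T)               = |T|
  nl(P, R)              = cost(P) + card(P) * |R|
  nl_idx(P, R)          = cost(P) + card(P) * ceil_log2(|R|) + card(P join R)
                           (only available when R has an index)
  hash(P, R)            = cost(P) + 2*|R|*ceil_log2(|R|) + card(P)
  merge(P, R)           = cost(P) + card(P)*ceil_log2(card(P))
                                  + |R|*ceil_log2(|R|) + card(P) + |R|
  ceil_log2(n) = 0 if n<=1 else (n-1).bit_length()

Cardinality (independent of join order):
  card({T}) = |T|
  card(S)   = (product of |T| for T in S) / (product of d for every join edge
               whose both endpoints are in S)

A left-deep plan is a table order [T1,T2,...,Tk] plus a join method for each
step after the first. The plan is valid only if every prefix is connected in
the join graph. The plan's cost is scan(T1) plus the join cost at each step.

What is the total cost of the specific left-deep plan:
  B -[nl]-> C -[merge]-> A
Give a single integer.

step 1: scan B: cost=300, card=300
step 2: join C via nl
    card(P join C) = 300*80/(20) = 1200
    cost = 300 + 300*80 = 24300
step 3: join A via merge
    card(P join A) = 1200*20/(10) = 2400
    cost = 24300 + 1200*11 + 20*5 + 1200 + 20 = 38820

38820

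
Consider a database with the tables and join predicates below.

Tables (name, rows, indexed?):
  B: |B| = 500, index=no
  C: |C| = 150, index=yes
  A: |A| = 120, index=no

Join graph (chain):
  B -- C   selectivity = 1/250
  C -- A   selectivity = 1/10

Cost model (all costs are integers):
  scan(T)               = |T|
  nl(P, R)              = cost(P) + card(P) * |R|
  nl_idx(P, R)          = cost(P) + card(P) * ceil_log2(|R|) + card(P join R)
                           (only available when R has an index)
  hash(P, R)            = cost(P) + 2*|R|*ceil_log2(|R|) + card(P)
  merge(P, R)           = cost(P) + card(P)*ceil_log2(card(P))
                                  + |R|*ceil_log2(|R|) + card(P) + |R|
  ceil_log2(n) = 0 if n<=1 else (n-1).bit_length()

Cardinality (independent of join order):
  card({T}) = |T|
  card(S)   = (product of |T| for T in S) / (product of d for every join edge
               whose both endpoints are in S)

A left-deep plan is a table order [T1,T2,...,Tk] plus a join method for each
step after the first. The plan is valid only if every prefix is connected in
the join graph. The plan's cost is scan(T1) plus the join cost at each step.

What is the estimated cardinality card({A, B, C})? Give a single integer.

3600

Tables in S: A(120), B(500), C(150)
Edges inside S: B-C(d=250), C-A(d=10)
numerator = 120 * 500 * 150 = 9000000
denominator = 250 * 10 = 2500
card(S) = 9000000 / 2500 = 3600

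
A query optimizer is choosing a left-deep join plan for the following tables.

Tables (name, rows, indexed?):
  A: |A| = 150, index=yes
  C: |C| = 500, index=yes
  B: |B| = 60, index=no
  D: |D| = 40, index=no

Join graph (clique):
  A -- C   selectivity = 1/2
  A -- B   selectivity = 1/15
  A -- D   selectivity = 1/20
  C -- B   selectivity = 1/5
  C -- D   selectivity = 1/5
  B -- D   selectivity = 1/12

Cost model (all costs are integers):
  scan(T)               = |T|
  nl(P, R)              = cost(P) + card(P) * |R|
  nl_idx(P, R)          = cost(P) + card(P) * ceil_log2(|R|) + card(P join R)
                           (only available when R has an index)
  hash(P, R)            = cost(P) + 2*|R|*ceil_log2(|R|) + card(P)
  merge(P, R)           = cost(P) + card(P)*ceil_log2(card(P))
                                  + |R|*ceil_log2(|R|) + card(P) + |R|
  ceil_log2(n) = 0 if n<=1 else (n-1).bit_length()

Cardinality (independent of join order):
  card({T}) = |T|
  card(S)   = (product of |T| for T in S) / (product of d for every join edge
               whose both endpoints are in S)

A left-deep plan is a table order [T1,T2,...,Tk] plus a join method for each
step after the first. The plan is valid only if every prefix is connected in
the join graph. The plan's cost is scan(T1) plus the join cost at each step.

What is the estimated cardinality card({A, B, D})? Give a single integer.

Tables in S: A(150), B(60), D(40)
Edges inside S: A-B(d=15), A-D(d=20), B-D(d=12)
numerator = 150 * 60 * 40 = 360000
denominator = 15 * 20 * 12 = 3600
card(S) = 360000 / 3600 = 100

100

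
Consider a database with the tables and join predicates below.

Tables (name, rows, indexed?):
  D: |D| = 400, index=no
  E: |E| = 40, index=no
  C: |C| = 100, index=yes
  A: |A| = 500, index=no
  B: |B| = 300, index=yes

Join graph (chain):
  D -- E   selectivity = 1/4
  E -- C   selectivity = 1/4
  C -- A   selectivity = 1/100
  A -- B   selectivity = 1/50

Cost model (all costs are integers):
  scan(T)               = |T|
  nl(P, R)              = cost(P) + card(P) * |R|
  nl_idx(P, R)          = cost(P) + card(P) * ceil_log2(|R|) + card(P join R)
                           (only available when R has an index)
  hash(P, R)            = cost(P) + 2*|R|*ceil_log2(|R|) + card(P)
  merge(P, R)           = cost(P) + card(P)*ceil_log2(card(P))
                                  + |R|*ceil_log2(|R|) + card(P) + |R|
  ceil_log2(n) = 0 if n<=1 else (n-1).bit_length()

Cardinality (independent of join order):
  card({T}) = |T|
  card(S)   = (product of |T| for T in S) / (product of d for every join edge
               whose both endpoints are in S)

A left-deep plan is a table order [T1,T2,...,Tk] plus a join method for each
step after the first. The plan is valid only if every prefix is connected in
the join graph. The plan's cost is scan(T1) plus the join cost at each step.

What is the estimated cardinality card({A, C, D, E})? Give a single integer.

Tables in S: A(500), C(100), D(400), E(40)
Edges inside S: D-E(d=4), E-C(d=4), C-A(d=100)
numerator = 500 * 100 * 400 * 40 = 800000000
denominator = 4 * 4 * 100 = 1600
card(S) = 800000000 / 1600 = 500000

500000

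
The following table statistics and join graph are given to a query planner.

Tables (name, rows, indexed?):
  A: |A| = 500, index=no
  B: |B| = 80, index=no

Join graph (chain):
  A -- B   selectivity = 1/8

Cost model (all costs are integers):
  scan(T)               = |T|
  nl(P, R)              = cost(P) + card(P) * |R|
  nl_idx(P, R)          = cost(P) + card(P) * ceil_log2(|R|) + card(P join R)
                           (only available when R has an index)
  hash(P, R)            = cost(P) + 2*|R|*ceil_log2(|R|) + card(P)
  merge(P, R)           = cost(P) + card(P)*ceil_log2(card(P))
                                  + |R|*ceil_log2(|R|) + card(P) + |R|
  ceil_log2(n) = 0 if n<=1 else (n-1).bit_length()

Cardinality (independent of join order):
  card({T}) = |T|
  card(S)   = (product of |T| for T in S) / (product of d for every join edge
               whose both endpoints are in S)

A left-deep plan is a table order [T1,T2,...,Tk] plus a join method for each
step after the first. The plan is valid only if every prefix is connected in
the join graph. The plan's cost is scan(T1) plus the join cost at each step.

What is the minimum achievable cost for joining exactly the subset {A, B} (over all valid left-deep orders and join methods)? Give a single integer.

2120

Selinger DP over subsets of {A,B}:
  {A}: scan cost=500, card=500
  {B}: scan cost=80, card=80
  {AB}: card=5000; try (B,hash)→2120, (A,merge)→5720, (B,merge)→6140, (A,hash)→9160, (A,nl)→40080, (B,nl)→40500; best=2120 via (B,hash)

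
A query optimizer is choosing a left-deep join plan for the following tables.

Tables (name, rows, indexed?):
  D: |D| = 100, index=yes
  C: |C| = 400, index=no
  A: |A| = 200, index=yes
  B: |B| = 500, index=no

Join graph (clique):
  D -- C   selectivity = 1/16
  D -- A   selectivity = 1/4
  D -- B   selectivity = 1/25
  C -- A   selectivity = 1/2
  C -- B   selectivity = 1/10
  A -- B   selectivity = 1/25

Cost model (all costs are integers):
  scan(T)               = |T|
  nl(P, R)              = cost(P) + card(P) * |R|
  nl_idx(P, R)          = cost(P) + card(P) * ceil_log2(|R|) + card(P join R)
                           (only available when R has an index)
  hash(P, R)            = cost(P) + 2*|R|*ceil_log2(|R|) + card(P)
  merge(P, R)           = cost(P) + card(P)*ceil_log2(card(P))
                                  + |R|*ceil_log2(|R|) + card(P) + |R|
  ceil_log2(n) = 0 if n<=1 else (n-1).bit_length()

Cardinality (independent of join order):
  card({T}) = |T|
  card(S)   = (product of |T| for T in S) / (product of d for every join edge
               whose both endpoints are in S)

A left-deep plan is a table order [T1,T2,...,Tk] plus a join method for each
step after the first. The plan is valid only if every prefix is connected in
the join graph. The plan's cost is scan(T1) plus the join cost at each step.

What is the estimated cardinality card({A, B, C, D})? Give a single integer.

Tables in S: A(200), B(500), C(400), D(100)
Edges inside S: D-C(d=16), D-A(d=4), D-B(d=25), C-A(d=2), C-B(d=10), A-B(d=25)
numerator = 200 * 500 * 400 * 100 = 4000000000
denominator = 16 * 4 * 25 * 2 * 10 * 25 = 800000
card(S) = 4000000000 / 800000 = 5000

5000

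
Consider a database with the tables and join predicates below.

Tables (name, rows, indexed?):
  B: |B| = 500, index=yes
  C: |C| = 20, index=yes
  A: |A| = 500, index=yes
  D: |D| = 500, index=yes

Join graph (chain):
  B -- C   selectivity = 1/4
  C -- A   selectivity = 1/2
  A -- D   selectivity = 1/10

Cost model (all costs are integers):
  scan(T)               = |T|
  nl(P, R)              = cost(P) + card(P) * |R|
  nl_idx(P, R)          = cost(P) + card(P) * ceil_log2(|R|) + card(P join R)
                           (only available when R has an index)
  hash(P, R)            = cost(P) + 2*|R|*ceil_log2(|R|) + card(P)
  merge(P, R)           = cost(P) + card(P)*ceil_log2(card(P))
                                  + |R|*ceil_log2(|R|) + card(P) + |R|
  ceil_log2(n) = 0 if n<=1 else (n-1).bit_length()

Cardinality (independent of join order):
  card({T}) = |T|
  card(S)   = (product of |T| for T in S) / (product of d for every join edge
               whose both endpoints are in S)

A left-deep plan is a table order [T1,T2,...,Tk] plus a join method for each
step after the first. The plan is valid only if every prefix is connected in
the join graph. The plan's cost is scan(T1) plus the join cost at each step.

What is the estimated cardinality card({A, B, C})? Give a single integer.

Tables in S: A(500), B(500), C(20)
Edges inside S: B-C(d=4), C-A(d=2)
numerator = 500 * 500 * 20 = 5000000
denominator = 4 * 2 = 8
card(S) = 5000000 / 8 = 625000

625000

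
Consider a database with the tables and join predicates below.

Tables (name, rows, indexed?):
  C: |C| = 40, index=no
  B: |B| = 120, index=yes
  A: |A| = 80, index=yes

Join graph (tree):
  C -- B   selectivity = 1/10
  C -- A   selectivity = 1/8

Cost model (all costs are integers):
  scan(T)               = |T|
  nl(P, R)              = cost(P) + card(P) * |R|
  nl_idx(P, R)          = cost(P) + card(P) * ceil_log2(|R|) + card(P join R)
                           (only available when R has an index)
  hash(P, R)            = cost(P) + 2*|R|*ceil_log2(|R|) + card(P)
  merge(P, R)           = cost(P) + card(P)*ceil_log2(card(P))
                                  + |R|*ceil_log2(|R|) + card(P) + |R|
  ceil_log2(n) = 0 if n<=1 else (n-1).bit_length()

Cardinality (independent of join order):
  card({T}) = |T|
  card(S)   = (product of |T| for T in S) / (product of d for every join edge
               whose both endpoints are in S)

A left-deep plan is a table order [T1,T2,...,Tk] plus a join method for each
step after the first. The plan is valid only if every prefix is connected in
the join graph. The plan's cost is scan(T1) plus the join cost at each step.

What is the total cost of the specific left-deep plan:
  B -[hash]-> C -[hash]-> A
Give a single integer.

step 1: scan B: cost=120, card=120
step 2: join C via hash
    card(P join C) = 120*40/(10) = 480
    cost = 120 + 2*40*6 + 120 = 720
step 3: join A via hash
    card(P join A) = 480*80/(8) = 4800
    cost = 720 + 2*80*7 + 480 = 2320

2320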